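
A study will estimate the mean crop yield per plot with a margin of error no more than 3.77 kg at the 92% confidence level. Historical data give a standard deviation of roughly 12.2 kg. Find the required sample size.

For a mean, the margin of error is E = z·σ/√n, so n = (zσ/E)².
At 92% confidence, z = 1.751.
n = (1.751 × 12.2 / 3.77)² = 32.11
Round up: n = 33.

33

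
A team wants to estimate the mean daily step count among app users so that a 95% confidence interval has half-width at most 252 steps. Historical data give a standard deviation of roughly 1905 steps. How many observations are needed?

For a mean, the margin of error is E = z·σ/√n, so n = (zσ/E)².
At 95% confidence, z = 1.960.
n = (1.960 × 1905 / 252)² = 219.53
Round up: n = 220.

220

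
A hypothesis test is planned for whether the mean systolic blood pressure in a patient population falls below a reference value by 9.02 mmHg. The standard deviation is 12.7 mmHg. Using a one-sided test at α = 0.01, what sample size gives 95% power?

32

For a one-sample z-test, n = ((z_α + z_β)·σ/δ)².
z_α = 2.326 (one-sided α = 0.01); z_β = 1.645 (power 95% → β = 0.05).
n = (3.971 × 12.7 / 9.02)² = 31.26
Round up: n = 32.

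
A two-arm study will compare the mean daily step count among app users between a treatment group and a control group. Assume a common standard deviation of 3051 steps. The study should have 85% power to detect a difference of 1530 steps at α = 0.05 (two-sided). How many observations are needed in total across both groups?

For two equal groups, n per group = 2·((z_{α/2} + z_β)·σ/δ)².
z_{α/2} = 1.960; z_β = 1.036 (power 85%).
n = 2 × (2.996 × 3051 / 1530)² = 2 × 35.69 = 71.38
Round up: n = 72 per group.
Total across both groups: 2 × 72 = 144.

144 total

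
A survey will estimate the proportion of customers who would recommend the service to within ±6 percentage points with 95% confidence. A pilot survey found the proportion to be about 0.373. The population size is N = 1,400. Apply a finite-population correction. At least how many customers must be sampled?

For a proportion with margin E = 0.06 at 95% confidence, z = 1.960.
n = p̂(1−p̂)(z/E)² = 0.373 × 0.627 × (1.960/0.06)² = 249.57 — call this n₀.
Finite-population correction with N = 1,400: n = n₀ / (1 + (n₀−1)/N) = 249.57 / 1.178 = 211.86
Round up: n = 212.

n = 212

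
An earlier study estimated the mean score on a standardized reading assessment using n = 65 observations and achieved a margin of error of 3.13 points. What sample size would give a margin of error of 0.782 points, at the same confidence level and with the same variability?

Margin of error scales as 1/√n, so n₂ = n₁·(E₁/E₂)².
n₂ = 65 × (3.13/0.782)² = 65 × 16.02 = 1041.30
Round up: n₂ = 1042.

1042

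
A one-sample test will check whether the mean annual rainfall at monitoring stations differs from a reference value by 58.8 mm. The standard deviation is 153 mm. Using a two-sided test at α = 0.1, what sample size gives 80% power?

For a one-sample z-test, n = ((z_{α/2} + z_β)·σ/δ)².
z_{α/2} = 1.645 (two-sided α = 0.1); z_β = 0.842 (power 80% → β = 0.2).
n = (2.487 × 153 / 58.8)² = 41.88
Round up: n = 42.

42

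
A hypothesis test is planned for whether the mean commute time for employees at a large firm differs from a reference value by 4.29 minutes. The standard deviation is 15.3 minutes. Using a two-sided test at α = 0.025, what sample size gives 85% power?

For a one-sample z-test, n = ((z_{α/2} + z_β)·σ/δ)².
z_{α/2} = 2.241 (two-sided α = 0.025); z_β = 1.036 (power 85% → β = 0.15).
n = (3.277 × 15.3 / 4.29)² = 136.59
Round up: n = 137.

137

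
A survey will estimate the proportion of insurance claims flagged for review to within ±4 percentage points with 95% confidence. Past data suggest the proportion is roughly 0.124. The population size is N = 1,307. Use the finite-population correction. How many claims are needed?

For a proportion with margin E = 0.04 at 95% confidence, z = 1.960.
n = p̂(1−p̂)(z/E)² = 0.124 × 0.876 × (1.960/0.04)² = 260.81 — call this n₀.
Finite-population correction with N = 1,307: n = n₀ / (1 + (n₀−1)/N) = 260.81 / 1.199 = 217.52
Round up: n = 218.

218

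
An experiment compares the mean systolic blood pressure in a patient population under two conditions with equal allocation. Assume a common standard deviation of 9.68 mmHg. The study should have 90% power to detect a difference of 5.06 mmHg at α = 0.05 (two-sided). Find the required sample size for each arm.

77 per group

For two equal groups, n per group = 2·((z_{α/2} + z_β)·σ/δ)².
z_{α/2} = 1.960; z_β = 1.282 (power 90%).
n = 2 × (3.242 × 9.68 / 5.06)² = 2 × 38.47 = 76.94
Round up: n = 77 per group.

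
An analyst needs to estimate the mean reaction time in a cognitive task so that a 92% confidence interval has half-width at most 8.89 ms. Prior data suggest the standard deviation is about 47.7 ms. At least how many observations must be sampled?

For a mean, the margin of error is E = z·σ/√n, so n = (zσ/E)².
At 92% confidence, z = 1.751.
n = (1.751 × 47.7 / 8.89)² = 88.27
Round up: n = 89.

89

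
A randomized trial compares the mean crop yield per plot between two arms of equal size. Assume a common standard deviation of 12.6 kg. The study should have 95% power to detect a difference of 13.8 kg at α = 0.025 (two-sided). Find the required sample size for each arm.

For two equal groups, n per group = 2·((z_{α/2} + z_β)·σ/δ)².
z_{α/2} = 2.241; z_β = 1.645 (power 95%).
n = 2 × (3.886 × 12.6 / 13.8)² = 2 × 12.59 = 25.18
Round up: n = 26 per group.

26 per group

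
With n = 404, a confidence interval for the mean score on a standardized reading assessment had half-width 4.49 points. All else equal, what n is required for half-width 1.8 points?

Margin of error scales as 1/√n, so n₂ = n₁·(E₁/E₂)².
n₂ = 404 × (4.49/1.8)² = 404 × 6.222 = 2513.69
Round up: n₂ = 2514.

2514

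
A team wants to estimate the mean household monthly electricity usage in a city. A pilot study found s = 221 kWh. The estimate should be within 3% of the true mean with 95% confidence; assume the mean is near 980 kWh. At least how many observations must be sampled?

For a mean, the margin of error is E = z·σ/√n, so n = (zσ/E)².
At 95% confidence, z = 1.960.
E = 3% of 980 = 29.4 kWh.
n = (1.960 × 221 / 29.4)² = 217.07
Round up: n = 218.

218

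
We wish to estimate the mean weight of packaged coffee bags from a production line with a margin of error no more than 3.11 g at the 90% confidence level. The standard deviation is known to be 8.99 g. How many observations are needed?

23

For a mean, the margin of error is E = z·σ/√n, so n = (zσ/E)².
At 90% confidence, z = 1.645.
n = (1.645 × 8.99 / 3.11)² = 22.61
Round up: n = 23.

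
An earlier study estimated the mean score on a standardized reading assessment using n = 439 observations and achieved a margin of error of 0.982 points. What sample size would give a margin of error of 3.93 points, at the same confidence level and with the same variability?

Margin of error scales as 1/√n, so n₂ = n₁·(E₁/E₂)².
n₂ = 439 × (0.982/3.93)² = 439 × 0.06244 = 27.41
Round up: n₂ = 28.

28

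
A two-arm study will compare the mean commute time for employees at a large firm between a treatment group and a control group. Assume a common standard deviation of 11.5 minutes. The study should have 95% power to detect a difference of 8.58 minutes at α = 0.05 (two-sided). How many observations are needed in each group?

For two equal groups, n per group = 2·((z_{α/2} + z_β)·σ/δ)².
z_{α/2} = 1.960; z_β = 1.645 (power 95%).
n = 2 × (3.605 × 11.5 / 8.58)² = 2 × 23.35 = 46.70
Round up: n = 47 per group.

47 per group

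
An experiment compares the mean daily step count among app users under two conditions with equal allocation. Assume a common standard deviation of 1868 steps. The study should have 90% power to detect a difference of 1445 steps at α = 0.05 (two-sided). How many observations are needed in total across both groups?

For two equal groups, n per group = 2·((z_{α/2} + z_β)·σ/δ)².
z_{α/2} = 1.960; z_β = 1.282 (power 90%).
n = 2 × (3.242 × 1868 / 1445)² = 2 × 17.56 = 35.12
Round up: n = 36 per group.
Total across both groups: 2 × 36 = 72.

72 total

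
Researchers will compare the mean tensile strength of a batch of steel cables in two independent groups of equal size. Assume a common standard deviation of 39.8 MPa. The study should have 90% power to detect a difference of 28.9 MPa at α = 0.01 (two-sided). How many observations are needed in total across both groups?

For two equal groups, n per group = 2·((z_{α/2} + z_β)·σ/δ)².
z_{α/2} = 2.576; z_β = 1.282 (power 90%).
n = 2 × (3.858 × 39.8 / 28.9)² = 2 × 28.23 = 56.46
Round up: n = 57 per group.
Total across both groups: 2 × 57 = 114.

114 total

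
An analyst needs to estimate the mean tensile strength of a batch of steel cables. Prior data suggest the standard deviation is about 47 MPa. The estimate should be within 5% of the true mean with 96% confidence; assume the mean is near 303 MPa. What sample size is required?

41

For a mean, the margin of error is E = z·σ/√n, so n = (zσ/E)².
At 96% confidence, z = 2.054.
E = 5% of 303 = 15.15 MPa.
n = (2.054 × 47 / 15.15)² = 40.60
Round up: n = 41.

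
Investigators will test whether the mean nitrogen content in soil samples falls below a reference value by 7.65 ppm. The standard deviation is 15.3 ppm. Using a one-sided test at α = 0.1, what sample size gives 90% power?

For a one-sample z-test, n = ((z_α + z_β)·σ/δ)².
z_α = 1.282 (one-sided α = 0.1); z_β = 1.282 (power 90% → β = 0.1).
n = (2.564 × 15.3 / 7.65)² = 26.30
Round up: n = 27.

27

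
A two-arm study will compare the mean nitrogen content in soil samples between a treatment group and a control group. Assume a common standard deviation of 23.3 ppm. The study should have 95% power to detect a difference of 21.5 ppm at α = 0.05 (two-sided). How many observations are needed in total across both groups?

62 total

For two equal groups, n per group = 2·((z_{α/2} + z_β)·σ/δ)².
z_{α/2} = 1.960; z_β = 1.645 (power 95%).
n = 2 × (3.605 × 23.3 / 21.5)² = 2 × 15.26 = 30.52
Round up: n = 31 per group.
Total across both groups: 2 × 31 = 62.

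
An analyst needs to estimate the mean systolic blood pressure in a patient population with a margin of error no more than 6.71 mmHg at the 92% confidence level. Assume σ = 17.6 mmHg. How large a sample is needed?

22

For a mean, the margin of error is E = z·σ/√n, so n = (zσ/E)².
At 92% confidence, z = 1.751.
n = (1.751 × 17.6 / 6.71)² = 21.09
Round up: n = 22.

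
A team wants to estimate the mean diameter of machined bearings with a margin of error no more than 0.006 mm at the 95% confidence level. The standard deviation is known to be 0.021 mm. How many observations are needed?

For a mean, the margin of error is E = z·σ/√n, so n = (zσ/E)².
At 95% confidence, z = 1.960.
n = (1.960 × 0.021 / 0.006)² = 47.06
Round up: n = 48.

48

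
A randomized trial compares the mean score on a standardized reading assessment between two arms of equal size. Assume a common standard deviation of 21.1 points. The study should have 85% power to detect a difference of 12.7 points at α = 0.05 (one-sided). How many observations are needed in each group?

40 per group

For two equal groups, n per group = 2·((z_α + z_β)·σ/δ)².
z_α = 1.645; z_β = 1.036 (power 85%).
n = 2 × (2.681 × 21.1 / 12.7)² = 2 × 19.84 = 39.68
Round up: n = 40 per group.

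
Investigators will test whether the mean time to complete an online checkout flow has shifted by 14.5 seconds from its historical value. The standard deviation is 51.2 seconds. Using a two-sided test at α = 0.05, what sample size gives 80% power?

For a one-sample z-test, n = ((z_{α/2} + z_β)·σ/δ)².
z_{α/2} = 1.960 (two-sided α = 0.05); z_β = 0.842 (power 80% → β = 0.2).
n = (2.802 × 51.2 / 14.5)² = 97.89
Round up: n = 98.

98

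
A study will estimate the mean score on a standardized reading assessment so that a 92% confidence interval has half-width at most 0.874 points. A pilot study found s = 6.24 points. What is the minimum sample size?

157

For a mean, the margin of error is E = z·σ/√n, so n = (zσ/E)².
At 92% confidence, z = 1.751.
n = (1.751 × 6.24 / 0.874)² = 156.29
Round up: n = 157.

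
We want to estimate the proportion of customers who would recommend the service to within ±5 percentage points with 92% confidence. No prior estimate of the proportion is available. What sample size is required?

n = 307

For a proportion with margin E = 0.05 at 92% confidence, z = 1.751.
With no prior estimate, use p = 0.5, which maximizes p(1−p) at 0.25.
n = 0.25 × (z/E)² = 0.25 × (1.751/0.05)² = 306.60
Round up: n = 307.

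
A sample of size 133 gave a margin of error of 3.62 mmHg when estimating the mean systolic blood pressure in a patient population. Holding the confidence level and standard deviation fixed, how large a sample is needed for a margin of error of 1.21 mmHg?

n = 1191

Margin of error scales as 1/√n, so n₂ = n₁·(E₁/E₂)².
n₂ = 133 × (3.62/1.21)² = 133 × 8.95 = 1190.35
Round up: n₂ = 1191.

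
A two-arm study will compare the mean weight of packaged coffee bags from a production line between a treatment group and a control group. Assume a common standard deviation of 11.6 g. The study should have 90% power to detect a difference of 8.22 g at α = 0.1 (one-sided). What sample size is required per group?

For two equal groups, n per group = 2·((z_α + z_β)·σ/δ)².
z_α = 1.282; z_β = 1.282 (power 90%).
n = 2 × (2.564 × 11.6 / 8.22)² = 2 × 13.09 = 26.18
Round up: n = 27 per group.

27 per group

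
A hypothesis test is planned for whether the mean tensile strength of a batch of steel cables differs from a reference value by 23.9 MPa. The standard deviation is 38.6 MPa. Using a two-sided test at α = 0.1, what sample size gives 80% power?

17

For a one-sample z-test, n = ((z_{α/2} + z_β)·σ/δ)².
z_{α/2} = 1.645 (two-sided α = 0.1); z_β = 0.842 (power 80% → β = 0.2).
n = (2.487 × 38.6 / 23.9)² = 16.13
Round up: n = 17.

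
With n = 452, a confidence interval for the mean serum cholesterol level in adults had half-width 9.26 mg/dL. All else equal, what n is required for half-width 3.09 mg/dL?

Margin of error scales as 1/√n, so n₂ = n₁·(E₁/E₂)².
n₂ = 452 × (9.26/3.09)² = 452 × 8.981 = 4059.41
Round up: n₂ = 4060.

4060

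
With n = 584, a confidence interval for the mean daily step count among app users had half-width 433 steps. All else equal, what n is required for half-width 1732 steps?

37

Margin of error scales as 1/√n, so n₂ = n₁·(E₁/E₂)².
n₂ = 584 × (433/1732)² = 584 × 0.0625 = 36.50
Round up: n₂ = 37.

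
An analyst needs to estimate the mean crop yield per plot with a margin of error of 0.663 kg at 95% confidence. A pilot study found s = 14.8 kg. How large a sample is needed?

For a mean, the margin of error is E = z·σ/√n, so n = (zσ/E)².
At 95% confidence, z = 1.960.
n = (1.960 × 14.8 / 0.663)² = 1914.29
Round up: n = 1915.

1915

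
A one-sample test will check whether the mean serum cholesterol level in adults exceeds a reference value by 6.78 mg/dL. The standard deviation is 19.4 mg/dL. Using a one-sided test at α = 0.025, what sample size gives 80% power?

65

For a one-sample z-test, n = ((z_α + z_β)·σ/δ)².
z_α = 1.960 (one-sided α = 0.025); z_β = 0.842 (power 80% → β = 0.2).
n = (2.802 × 19.4 / 6.78)² = 64.28
Round up: n = 65.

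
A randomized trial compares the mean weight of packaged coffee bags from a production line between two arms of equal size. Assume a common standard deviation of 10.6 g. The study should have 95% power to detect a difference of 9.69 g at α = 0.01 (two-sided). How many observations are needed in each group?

For two equal groups, n per group = 2·((z_{α/2} + z_β)·σ/δ)².
z_{α/2} = 2.576; z_β = 1.645 (power 95%).
n = 2 × (4.221 × 10.6 / 9.69)² = 2 × 21.32 = 42.64
Round up: n = 43 per group.

43 per group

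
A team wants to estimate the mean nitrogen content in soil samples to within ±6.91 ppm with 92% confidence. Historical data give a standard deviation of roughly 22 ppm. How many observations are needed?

For a mean, the margin of error is E = z·σ/√n, so n = (zσ/E)².
At 92% confidence, z = 1.751.
n = (1.751 × 22 / 6.91)² = 31.08
Round up: n = 32.

n = 32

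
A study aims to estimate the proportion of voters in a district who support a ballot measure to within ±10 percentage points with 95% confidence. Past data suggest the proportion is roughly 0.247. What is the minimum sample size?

For a proportion with margin E = 0.1 at 95% confidence, z = 1.960.
n = p̂(1−p̂)(z/E)² = 0.247 × 0.753 × (1.960/0.1)² = 71.45
Round up: n = 72.

72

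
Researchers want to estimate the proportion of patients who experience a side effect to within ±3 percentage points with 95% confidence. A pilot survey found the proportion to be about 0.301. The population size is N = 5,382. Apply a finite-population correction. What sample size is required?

n = 770

For a proportion with margin E = 0.03 at 95% confidence, z = 1.960.
n = p̂(1−p̂)(z/E)² = 0.301 × 0.699 × (1.960/0.03)² = 898.08 — call this n₀.
Finite-population correction with N = 5,382: n = n₀ / (1 + (n₀−1)/N) = 898.08 / 1.167 = 769.56
Round up: n = 770.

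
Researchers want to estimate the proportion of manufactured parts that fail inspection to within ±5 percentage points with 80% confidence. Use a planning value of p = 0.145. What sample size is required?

For a proportion with margin E = 0.05 at 80% confidence, z = 1.282.
n = p̂(1−p̂)(z/E)² = 0.145 × 0.855 × (1.282/0.05)² = 81.50
Round up: n = 82.

n = 82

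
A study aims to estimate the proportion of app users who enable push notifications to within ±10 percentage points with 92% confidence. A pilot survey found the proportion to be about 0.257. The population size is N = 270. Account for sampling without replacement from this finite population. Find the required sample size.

For a proportion with margin E = 0.1 at 92% confidence, z = 1.751.
n = p̂(1−p̂)(z/E)² = 0.257 × 0.743 × (1.751/0.1)² = 58.55 — call this n₀.
Finite-population correction with N = 270: n = n₀ / (1 + (n₀−1)/N) = 58.55 / 1.213 = 48.27
Round up: n = 49.

49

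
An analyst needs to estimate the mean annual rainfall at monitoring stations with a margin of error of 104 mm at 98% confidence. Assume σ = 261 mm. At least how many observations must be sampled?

35

For a mean, the margin of error is E = z·σ/√n, so n = (zσ/E)².
At 98% confidence, z = 2.326.
n = (2.326 × 261 / 104)² = 34.07
Round up: n = 35.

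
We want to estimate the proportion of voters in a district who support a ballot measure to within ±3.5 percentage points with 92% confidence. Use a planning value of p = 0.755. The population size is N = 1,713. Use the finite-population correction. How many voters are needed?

365

For a proportion with margin E = 0.035 at 92% confidence, z = 1.751.
n = p̂(1−p̂)(z/E)² = 0.755 × 0.245 × (1.751/0.035)² = 462.97 — call this n₀.
Finite-population correction with N = 1,713: n = n₀ / (1 + (n₀−1)/N) = 462.97 / 1.27 = 364.54
Round up: n = 365.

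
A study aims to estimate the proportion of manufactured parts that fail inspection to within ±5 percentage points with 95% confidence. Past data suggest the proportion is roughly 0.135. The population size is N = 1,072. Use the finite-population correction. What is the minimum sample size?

For a proportion with margin E = 0.05 at 95% confidence, z = 1.960.
n = p̂(1−p̂)(z/E)² = 0.135 × 0.865 × (1.960/0.05)² = 179.44 — call this n₀.
Finite-population correction with N = 1,072: n = n₀ / (1 + (n₀−1)/N) = 179.44 / 1.166 = 153.89
Round up: n = 154.

154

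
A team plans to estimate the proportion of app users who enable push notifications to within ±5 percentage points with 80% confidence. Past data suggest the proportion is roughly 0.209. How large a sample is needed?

For a proportion with margin E = 0.05 at 80% confidence, z = 1.282.
n = p̂(1−p̂)(z/E)² = 0.209 × 0.791 × (1.282/0.05)² = 108.68
Round up: n = 109.

n = 109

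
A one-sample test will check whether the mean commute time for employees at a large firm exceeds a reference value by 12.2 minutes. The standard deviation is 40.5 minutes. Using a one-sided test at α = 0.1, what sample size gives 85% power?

For a one-sample z-test, n = ((z_α + z_β)·σ/δ)².
z_α = 1.282 (one-sided α = 0.1); z_β = 1.036 (power 85% → β = 0.15).
n = (2.318 × 40.5 / 12.2)² = 59.21
Round up: n = 60.

60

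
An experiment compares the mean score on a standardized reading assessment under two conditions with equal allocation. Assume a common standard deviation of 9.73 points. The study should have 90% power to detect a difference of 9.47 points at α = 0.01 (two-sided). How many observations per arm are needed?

For two equal groups, n per group = 2·((z_{α/2} + z_β)·σ/δ)².
z_{α/2} = 2.576; z_β = 1.282 (power 90%).
n = 2 × (3.858 × 9.73 / 9.47)² = 2 × 15.71 = 31.42
Round up: n = 32 per group.

32 per group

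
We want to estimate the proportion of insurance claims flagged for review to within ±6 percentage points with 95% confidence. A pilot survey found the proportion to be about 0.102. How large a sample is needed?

n = 98

For a proportion with margin E = 0.06 at 95% confidence, z = 1.960.
n = p̂(1−p̂)(z/E)² = 0.102 × 0.898 × (1.960/0.06)² = 97.74
Round up: n = 98.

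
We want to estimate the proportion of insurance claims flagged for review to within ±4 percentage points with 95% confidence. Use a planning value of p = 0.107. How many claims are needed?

For a proportion with margin E = 0.04 at 95% confidence, z = 1.960.
n = p̂(1−p̂)(z/E)² = 0.107 × 0.893 × (1.960/0.04)² = 229.42
Round up: n = 230.

230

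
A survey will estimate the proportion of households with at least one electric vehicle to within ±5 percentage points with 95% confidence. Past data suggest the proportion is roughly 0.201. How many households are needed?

For a proportion with margin E = 0.05 at 95% confidence, z = 1.960.
n = p̂(1−p̂)(z/E)² = 0.201 × 0.799 × (1.960/0.05)² = 246.78
Round up: n = 247.

247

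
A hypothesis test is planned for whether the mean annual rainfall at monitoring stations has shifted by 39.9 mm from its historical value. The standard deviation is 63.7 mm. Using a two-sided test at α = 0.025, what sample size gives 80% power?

n = 25

For a one-sample z-test, n = ((z_{α/2} + z_β)·σ/δ)².
z_{α/2} = 2.241 (two-sided α = 0.025); z_β = 0.842 (power 80% → β = 0.2).
n = (3.083 × 63.7 / 39.9)² = 24.23
Round up: n = 25.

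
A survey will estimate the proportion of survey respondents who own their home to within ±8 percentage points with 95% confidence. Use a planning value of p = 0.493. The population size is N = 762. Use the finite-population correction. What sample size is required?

For a proportion with margin E = 0.08 at 95% confidence, z = 1.960.
n = p̂(1−p̂)(z/E)² = 0.493 × 0.507 × (1.960/0.08)² = 150.03 — call this n₀.
Finite-population correction with N = 762: n = n₀ / (1 + (n₀−1)/N) = 150.03 / 1.196 = 125.44
Round up: n = 126.

126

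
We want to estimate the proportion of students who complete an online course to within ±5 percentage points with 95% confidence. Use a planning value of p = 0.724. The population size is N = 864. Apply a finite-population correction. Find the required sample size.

227

For a proportion with margin E = 0.05 at 95% confidence, z = 1.960.
n = p̂(1−p̂)(z/E)² = 0.724 × 0.276 × (1.960/0.05)² = 307.06 — call this n₀.
Finite-population correction with N = 864: n = n₀ / (1 + (n₀−1)/N) = 307.06 / 1.354 = 226.78
Round up: n = 227.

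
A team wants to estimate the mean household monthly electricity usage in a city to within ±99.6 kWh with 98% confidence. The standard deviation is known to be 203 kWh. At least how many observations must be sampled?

For a mean, the margin of error is E = z·σ/√n, so n = (zσ/E)².
At 98% confidence, z = 2.326.
n = (2.326 × 203 / 99.6)² = 22.47
Round up: n = 23.

n = 23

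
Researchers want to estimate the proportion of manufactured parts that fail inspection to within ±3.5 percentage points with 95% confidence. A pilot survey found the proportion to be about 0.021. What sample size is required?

n = 65

For a proportion with margin E = 0.035 at 95% confidence, z = 1.960.
n = p̂(1−p̂)(z/E)² = 0.021 × 0.979 × (1.960/0.035)² = 64.47
Round up: n = 65.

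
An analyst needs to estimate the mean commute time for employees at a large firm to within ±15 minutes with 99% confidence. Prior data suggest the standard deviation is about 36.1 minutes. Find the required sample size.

For a mean, the margin of error is E = z·σ/√n, so n = (zσ/E)².
At 99% confidence, z = 2.576.
n = (2.576 × 36.1 / 15)² = 38.43
Round up: n = 39.

n = 39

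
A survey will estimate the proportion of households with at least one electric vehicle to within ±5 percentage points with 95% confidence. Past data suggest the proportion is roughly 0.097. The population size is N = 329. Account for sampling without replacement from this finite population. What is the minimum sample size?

For a proportion with margin E = 0.05 at 95% confidence, z = 1.960.
n = p̂(1−p̂)(z/E)² = 0.097 × 0.903 × (1.960/0.05)² = 134.60 — call this n₀.
Finite-population correction with N = 329: n = n₀ / (1 + (n₀−1)/N) = 134.60 / 1.406 = 95.73
Round up: n = 96.

n = 96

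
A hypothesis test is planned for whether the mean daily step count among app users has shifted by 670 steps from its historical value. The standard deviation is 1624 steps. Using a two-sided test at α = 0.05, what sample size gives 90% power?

n = 62

For a one-sample z-test, n = ((z_{α/2} + z_β)·σ/δ)².
z_{α/2} = 1.960 (two-sided α = 0.05); z_β = 1.282 (power 90% → β = 0.1).
n = (3.242 × 1624 / 670)² = 61.75
Round up: n = 62.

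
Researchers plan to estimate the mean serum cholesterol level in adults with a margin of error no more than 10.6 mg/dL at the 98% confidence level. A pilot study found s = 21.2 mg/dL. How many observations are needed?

For a mean, the margin of error is E = z·σ/√n, so n = (zσ/E)².
At 98% confidence, z = 2.326.
n = (2.326 × 21.2 / 10.6)² = 21.64
Round up: n = 22.

22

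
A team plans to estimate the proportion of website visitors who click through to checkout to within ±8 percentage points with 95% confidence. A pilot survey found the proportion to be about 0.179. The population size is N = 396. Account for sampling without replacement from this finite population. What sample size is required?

73

For a proportion with margin E = 0.08 at 95% confidence, z = 1.960.
n = p̂(1−p̂)(z/E)² = 0.179 × 0.821 × (1.960/0.08)² = 88.21 — call this n₀.
Finite-population correction with N = 396: n = n₀ / (1 + (n₀−1)/N) = 88.21 / 1.22 = 72.30
Round up: n = 73.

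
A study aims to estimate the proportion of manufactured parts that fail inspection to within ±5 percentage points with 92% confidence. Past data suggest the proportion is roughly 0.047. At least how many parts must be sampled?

55

For a proportion with margin E = 0.05 at 92% confidence, z = 1.751.
n = p̂(1−p̂)(z/E)² = 0.047 × 0.953 × (1.751/0.05)² = 54.93
Round up: n = 55.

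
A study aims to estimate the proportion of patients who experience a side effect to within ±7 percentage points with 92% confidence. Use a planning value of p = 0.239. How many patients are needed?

114

For a proportion with margin E = 0.07 at 92% confidence, z = 1.751.
n = p̂(1−p̂)(z/E)² = 0.239 × 0.761 × (1.751/0.07)² = 113.80
Round up: n = 114.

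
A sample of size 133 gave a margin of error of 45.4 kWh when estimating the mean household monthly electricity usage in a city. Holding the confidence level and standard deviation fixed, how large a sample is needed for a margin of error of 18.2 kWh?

828

Margin of error scales as 1/√n, so n₂ = n₁·(E₁/E₂)².
n₂ = 133 × (45.4/18.2)² = 133 × 6.223 = 827.66
Round up: n₂ = 828.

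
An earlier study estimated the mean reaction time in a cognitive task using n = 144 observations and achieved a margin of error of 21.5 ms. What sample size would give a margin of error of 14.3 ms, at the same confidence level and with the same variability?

n = 326

Margin of error scales as 1/√n, so n₂ = n₁·(E₁/E₂)².
n₂ = 144 × (21.5/14.3)² = 144 × 2.261 = 325.58
Round up: n₂ = 326.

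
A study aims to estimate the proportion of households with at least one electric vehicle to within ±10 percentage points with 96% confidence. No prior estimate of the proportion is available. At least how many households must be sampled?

For a proportion with margin E = 0.1 at 96% confidence, z = 2.054.
With no prior estimate, use p = 0.5, which maximizes p(1−p) at 0.25.
n = 0.25 × (z/E)² = 0.25 × (2.054/0.1)² = 105.47
Round up: n = 106.

106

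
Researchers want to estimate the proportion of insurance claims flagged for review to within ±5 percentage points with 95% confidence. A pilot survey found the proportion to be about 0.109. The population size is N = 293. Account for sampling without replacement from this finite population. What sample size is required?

100

For a proportion with margin E = 0.05 at 95% confidence, z = 1.960.
n = p̂(1−p̂)(z/E)² = 0.109 × 0.891 × (1.960/0.05)² = 149.24 — call this n₀.
Finite-population correction with N = 293: n = n₀ / (1 + (n₀−1)/N) = 149.24 / 1.506 = 99.10
Round up: n = 100.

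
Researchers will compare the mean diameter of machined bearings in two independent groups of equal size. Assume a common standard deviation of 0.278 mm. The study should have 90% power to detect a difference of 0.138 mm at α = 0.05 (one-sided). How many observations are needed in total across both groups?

140 total

For two equal groups, n per group = 2·((z_α + z_β)·σ/δ)².
z_α = 1.645; z_β = 1.282 (power 90%).
n = 2 × (2.927 × 0.278 / 0.138)² = 2 × 34.77 = 69.54
Round up: n = 70 per group.
Total across both groups: 2 × 70 = 140.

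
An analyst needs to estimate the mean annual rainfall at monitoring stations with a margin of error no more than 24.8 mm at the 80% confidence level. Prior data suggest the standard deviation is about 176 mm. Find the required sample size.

For a mean, the margin of error is E = z·σ/√n, so n = (zσ/E)².
At 80% confidence, z = 1.282.
n = (1.282 × 176 / 24.8)² = 82.77
Round up: n = 83.

83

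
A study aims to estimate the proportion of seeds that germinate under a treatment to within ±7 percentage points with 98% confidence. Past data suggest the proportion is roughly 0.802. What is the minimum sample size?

176

For a proportion with margin E = 0.07 at 98% confidence, z = 2.326.
n = p̂(1−p̂)(z/E)² = 0.802 × 0.198 × (2.326/0.07)² = 175.33
Round up: n = 176.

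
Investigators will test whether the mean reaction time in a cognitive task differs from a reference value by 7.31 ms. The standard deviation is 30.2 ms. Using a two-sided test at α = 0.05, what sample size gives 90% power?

For a one-sample z-test, n = ((z_{α/2} + z_β)·σ/δ)².
z_{α/2} = 1.960 (two-sided α = 0.05); z_β = 1.282 (power 90% → β = 0.1).
n = (3.242 × 30.2 / 7.31)² = 179.39
Round up: n = 180.

n = 180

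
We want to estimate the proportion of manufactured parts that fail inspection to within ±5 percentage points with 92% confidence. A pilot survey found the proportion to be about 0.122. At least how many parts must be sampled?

132

For a proportion with margin E = 0.05 at 92% confidence, z = 1.751.
n = p̂(1−p̂)(z/E)² = 0.122 × 0.878 × (1.751/0.05)² = 131.37
Round up: n = 132.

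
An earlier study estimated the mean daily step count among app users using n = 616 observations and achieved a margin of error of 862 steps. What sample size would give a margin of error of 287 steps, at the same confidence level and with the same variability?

Margin of error scales as 1/√n, so n₂ = n₁·(E₁/E₂)².
n₂ = 616 × (862/287)² = 616 × 9.021 = 5556.94
Round up: n₂ = 5557.

5557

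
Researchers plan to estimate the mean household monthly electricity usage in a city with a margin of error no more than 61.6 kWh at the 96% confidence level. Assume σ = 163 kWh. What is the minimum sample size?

For a mean, the margin of error is E = z·σ/√n, so n = (zσ/E)².
At 96% confidence, z = 2.054.
n = (2.054 × 163 / 61.6)² = 29.54
Round up: n = 30.

30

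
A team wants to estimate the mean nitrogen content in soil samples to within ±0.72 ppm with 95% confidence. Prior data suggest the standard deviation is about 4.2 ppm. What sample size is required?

For a mean, the margin of error is E = z·σ/√n, so n = (zσ/E)².
At 95% confidence, z = 1.960.
n = (1.960 × 4.2 / 0.72)² = 130.72
Round up: n = 131.

n = 131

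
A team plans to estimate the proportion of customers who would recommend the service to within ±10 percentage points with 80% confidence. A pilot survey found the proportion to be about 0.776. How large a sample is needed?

29

For a proportion with margin E = 0.1 at 80% confidence, z = 1.282.
n = p̂(1−p̂)(z/E)² = 0.776 × 0.224 × (1.282/0.1)² = 28.57
Round up: n = 29.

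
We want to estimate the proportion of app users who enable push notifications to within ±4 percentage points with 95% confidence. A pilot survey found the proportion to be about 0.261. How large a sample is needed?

464

For a proportion with margin E = 0.04 at 95% confidence, z = 1.960.
n = p̂(1−p̂)(z/E)² = 0.261 × 0.739 × (1.960/0.04)² = 463.10
Round up: n = 464.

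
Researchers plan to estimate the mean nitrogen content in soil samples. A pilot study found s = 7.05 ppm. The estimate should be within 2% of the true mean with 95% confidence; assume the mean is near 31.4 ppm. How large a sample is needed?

n = 485

For a mean, the margin of error is E = z·σ/√n, so n = (zσ/E)².
At 95% confidence, z = 1.960.
E = 2% of 31.4 = 0.628 ppm.
n = (1.960 × 7.05 / 0.628)² = 484.14
Round up: n = 485.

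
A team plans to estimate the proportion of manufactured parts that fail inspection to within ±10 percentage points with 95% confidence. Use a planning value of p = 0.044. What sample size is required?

For a proportion with margin E = 0.1 at 95% confidence, z = 1.960.
n = p̂(1−p̂)(z/E)² = 0.044 × 0.956 × (1.960/0.1)² = 16.16
Round up: n = 17.

17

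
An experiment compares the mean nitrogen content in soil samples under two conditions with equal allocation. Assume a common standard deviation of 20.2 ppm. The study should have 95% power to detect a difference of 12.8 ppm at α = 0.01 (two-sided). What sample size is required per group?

For two equal groups, n per group = 2·((z_{α/2} + z_β)·σ/δ)².
z_{α/2} = 2.576; z_β = 1.645 (power 95%).
n = 2 × (4.221 × 20.2 / 12.8)² = 2 × 44.37 = 88.74
Round up: n = 89 per group.

89 per group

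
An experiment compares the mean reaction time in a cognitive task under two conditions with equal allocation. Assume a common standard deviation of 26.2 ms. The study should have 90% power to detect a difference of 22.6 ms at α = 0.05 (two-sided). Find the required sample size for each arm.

For two equal groups, n per group = 2·((z_{α/2} + z_β)·σ/δ)².
z_{α/2} = 1.960; z_β = 1.282 (power 90%).
n = 2 × (3.242 × 26.2 / 22.6)² = 2 × 14.13 = 28.26
Round up: n = 29 per group.

29 per group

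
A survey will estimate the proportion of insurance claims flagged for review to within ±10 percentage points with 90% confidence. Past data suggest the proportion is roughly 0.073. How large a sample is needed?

n = 19

For a proportion with margin E = 0.1 at 90% confidence, z = 1.645.
n = p̂(1−p̂)(z/E)² = 0.073 × 0.927 × (1.645/0.1)² = 18.31
Round up: n = 19.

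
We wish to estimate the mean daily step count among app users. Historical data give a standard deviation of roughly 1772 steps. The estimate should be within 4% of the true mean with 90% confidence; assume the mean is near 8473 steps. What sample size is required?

For a mean, the margin of error is E = z·σ/√n, so n = (zσ/E)².
At 90% confidence, z = 1.645.
E = 4% of 8473 = 338.9 steps.
n = (1.645 × 1772 / 338.9)² = 73.97
Round up: n = 74.

74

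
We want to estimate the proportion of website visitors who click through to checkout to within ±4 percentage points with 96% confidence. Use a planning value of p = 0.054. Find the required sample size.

135

For a proportion with margin E = 0.04 at 96% confidence, z = 2.054.
n = p̂(1−p̂)(z/E)² = 0.054 × 0.946 × (2.054/0.04)² = 134.70
Round up: n = 135.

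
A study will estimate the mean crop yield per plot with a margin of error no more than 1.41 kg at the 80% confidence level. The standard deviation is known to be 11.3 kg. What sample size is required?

n = 106

For a mean, the margin of error is E = z·σ/√n, so n = (zσ/E)².
At 80% confidence, z = 1.282.
n = (1.282 × 11.3 / 1.41)² = 105.56
Round up: n = 106.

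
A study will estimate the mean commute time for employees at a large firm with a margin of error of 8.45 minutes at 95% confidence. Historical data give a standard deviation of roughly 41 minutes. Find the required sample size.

91

For a mean, the margin of error is E = z·σ/√n, so n = (zσ/E)².
At 95% confidence, z = 1.960.
n = (1.960 × 41 / 8.45)² = 90.44
Round up: n = 91.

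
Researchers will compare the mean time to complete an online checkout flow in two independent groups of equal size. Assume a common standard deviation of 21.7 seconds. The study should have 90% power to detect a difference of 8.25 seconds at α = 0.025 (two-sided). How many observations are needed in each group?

172 per group

For two equal groups, n per group = 2·((z_{α/2} + z_β)·σ/δ)².
z_{α/2} = 2.241; z_β = 1.282 (power 90%).
n = 2 × (3.523 × 21.7 / 8.25)² = 2 × 85.87 = 171.74
Round up: n = 172 per group.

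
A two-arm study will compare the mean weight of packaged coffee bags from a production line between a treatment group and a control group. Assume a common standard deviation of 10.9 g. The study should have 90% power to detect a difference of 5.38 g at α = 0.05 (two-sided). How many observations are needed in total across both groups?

174 total

For two equal groups, n per group = 2·((z_{α/2} + z_β)·σ/δ)².
z_{α/2} = 1.960; z_β = 1.282 (power 90%).
n = 2 × (3.242 × 10.9 / 5.38)² = 2 × 43.14 = 86.28
Round up: n = 87 per group.
Total across both groups: 2 × 87 = 174.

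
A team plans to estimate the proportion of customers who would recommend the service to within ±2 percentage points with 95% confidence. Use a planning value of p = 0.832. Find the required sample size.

For a proportion with margin E = 0.02 at 95% confidence, z = 1.960.
n = p̂(1−p̂)(z/E)² = 0.832 × 0.168 × (1.960/0.02)² = 1342.41
Round up: n = 1343.

1343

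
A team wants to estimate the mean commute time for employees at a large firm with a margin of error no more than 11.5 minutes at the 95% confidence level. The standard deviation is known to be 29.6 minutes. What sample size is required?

For a mean, the margin of error is E = z·σ/√n, so n = (zσ/E)².
At 95% confidence, z = 1.960.
n = (1.960 × 29.6 / 11.5)² = 25.45
Round up: n = 26.

26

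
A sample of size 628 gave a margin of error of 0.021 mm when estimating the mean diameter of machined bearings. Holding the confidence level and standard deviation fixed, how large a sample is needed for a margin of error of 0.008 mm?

4328

Margin of error scales as 1/√n, so n₂ = n₁·(E₁/E₂)².
n₂ = 628 × (0.021/0.008)² = 628 × 6.891 = 4327.55
Round up: n₂ = 4328.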